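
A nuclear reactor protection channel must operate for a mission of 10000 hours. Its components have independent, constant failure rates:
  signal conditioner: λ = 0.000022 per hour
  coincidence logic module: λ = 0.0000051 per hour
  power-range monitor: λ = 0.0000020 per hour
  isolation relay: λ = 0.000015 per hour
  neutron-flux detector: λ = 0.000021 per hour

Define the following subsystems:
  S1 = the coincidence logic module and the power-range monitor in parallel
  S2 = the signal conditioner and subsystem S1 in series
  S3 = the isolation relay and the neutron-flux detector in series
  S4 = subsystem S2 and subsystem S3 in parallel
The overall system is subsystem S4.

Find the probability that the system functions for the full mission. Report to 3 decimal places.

R(signal conditioner) = exp(−0.000022 × 10000) = 0.80252
R(coincidence logic module) = exp(−0.0000051 × 10000) = 0.95028
R(power-range monitor) = exp(−0.0000020 × 10000) = 0.98020
R(isolation relay) = exp(−0.000015 × 10000) = 0.86071
R(neutron-flux detector) = exp(−0.000021 × 10000) = 0.81058
Parallel (coincidence logic module and power-range monitor): 1 − (1 − 0.95028)(1 − 0.98020) = 0.99902
Series (signal conditioner and [0.99902]): 0.80252 × 0.99902 = 0.80173
Series (isolation relay and neutron-flux detector): 0.86071 × 0.81058 = 0.69767
Parallel ([0.80173] and [0.69767]): 1 − (1 − 0.80173)(1 − 0.69767) = 0.940

0.940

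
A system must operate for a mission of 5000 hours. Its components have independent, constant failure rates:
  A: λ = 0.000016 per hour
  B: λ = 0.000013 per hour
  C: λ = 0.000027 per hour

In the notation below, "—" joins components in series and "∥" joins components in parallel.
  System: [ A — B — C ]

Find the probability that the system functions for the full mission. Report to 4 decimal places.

0.7558

R(A) = exp(−0.000016 × 5000) = 0.923116
R(B) = exp(−0.000013 × 5000) = 0.937067
R(C) = exp(−0.000027 × 5000) = 0.873716
Series (A, B, and C): 0.923116 × 0.937067 × 0.873716 = 0.7558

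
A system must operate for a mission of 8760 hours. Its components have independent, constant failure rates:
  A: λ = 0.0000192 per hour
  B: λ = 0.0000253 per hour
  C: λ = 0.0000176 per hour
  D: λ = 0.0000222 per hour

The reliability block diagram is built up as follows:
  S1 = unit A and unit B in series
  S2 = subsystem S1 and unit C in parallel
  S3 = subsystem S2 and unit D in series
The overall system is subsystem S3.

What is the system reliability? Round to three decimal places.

0.785

R(A) = exp(−0.0000192 × 8760) = 0.84519
R(B) = exp(−0.0000253 × 8760) = 0.80121
R(C) = exp(−0.0000176 × 8760) = 0.85712
R(D) = exp(−0.0000222 × 8760) = 0.82327
Series (A and B): 0.84519 × 0.80121 = 0.67717
Parallel ([0.67717] and C): 1 − (1 − 0.67717)(1 − 0.85712) = 0.95387
Series ([0.95387] and D): 0.95387 × 0.82327 = 0.785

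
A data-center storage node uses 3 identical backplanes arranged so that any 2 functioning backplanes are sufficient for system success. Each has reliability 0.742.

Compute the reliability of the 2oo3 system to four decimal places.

R = Σ_{i=2}^{3} C(3,i) p^i (1−p)^{3−i} with p = 0.742
C(3,2)·0.742^2·0.258^1 = 0.426137
C(3,3)·0.742^3·0.258^0 = 0.408518
Sum = 0.8347

0.8347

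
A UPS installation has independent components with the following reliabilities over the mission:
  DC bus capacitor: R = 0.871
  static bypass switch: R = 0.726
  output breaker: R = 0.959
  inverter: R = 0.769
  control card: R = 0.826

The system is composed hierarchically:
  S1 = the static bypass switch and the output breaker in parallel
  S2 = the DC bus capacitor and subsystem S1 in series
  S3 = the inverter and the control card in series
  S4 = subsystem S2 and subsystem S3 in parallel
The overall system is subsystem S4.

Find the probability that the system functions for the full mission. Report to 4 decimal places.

Parallel (static bypass switch and output breaker): 1 − (1 − 0.726000)(1 − 0.959000) = 0.988766
Series (DC bus capacitor and [0.988766]): 0.871000 × 0.988766 = 0.861215
Series (inverter and control card): 0.769000 × 0.826000 = 0.635194
Parallel ([0.861215] and [0.635194]): 1 − (1 − 0.861215)(1 − 0.635194) = 0.9494

0.9494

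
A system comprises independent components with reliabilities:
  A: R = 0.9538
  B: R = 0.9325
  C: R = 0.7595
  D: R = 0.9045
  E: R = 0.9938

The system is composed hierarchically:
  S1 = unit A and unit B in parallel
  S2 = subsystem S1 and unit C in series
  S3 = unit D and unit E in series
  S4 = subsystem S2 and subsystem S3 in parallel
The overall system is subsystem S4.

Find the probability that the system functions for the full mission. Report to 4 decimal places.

Parallel (A and B): 1 − (1 − 0.953800)(1 − 0.932500) = 0.996882
Series ([0.996882] and C): 0.996882 × 0.759500 = 0.757132
Series (D and E): 0.904500 × 0.993800 = 0.898892
Parallel ([0.757132] and [0.898892]): 1 − (1 − 0.757132)(1 − 0.898892) = 0.9754

0.9754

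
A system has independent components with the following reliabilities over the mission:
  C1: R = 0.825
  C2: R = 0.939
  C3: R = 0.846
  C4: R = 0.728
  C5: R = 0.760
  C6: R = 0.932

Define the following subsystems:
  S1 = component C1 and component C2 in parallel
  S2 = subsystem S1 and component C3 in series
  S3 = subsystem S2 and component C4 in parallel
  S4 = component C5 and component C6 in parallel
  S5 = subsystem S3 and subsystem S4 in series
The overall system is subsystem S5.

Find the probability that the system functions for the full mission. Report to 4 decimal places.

0.9401

Parallel (C1 and C2): 1 − (1 − 0.825000)(1 − 0.939000) = 0.989325
Series ([0.989325] and C3): 0.989325 × 0.846000 = 0.836969
Parallel ([0.836969] and C4): 1 − (1 − 0.836969)(1 − 0.728000) = 0.955656
Parallel (C5 and C6): 1 − (1 − 0.760000)(1 − 0.932000) = 0.983680
Series ([0.955656] and [0.983680]): 0.955656 × 0.983680 = 0.9401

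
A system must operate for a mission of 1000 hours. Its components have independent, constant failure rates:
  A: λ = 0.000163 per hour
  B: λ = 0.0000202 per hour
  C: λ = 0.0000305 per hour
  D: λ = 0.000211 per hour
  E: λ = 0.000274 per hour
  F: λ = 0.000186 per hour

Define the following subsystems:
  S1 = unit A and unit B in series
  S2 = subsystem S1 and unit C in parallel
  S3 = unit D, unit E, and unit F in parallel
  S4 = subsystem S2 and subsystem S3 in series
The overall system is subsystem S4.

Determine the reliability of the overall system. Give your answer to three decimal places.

R(A) = exp(−0.000163 × 1000) = 0.84959
R(B) = exp(−0.0000202 × 1000) = 0.98000
R(C) = exp(−0.0000305 × 1000) = 0.96996
R(D) = exp(−0.000211 × 1000) = 0.80977
R(E) = exp(−0.000274 × 1000) = 0.76033
R(F) = exp(−0.000186 × 1000) = 0.83027
Series (A and B): 0.84959 × 0.98000 = 0.83260
Parallel ([0.83260] and C): 1 − (1 − 0.83260)(1 − 0.96996) = 0.99497
Parallel (D, E, and F): 1 − (1 − 0.80977)(1 − 0.76033)(1 − 0.83027) = 0.99226
Series ([0.99497] and [0.99226]): 0.99497 × 0.99226 = 0.987

0.987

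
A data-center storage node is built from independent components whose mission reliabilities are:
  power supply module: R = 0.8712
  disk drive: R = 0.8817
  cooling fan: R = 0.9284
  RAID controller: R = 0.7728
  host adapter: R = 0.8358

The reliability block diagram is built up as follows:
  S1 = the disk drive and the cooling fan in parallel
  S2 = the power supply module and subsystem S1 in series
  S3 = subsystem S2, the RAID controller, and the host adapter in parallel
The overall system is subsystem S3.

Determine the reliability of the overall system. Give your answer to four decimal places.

Parallel (disk drive and cooling fan): 1 − (1 − 0.881700)(1 − 0.928400) = 0.991530
Series (power supply module and [0.991530]): 0.871200 × 0.991530 = 0.863821
Parallel ([0.863821], RAID controller, and host adapter): 1 − (1 − 0.863821)(1 − 0.772800)(1 − 0.835800) = 0.9949

0.9949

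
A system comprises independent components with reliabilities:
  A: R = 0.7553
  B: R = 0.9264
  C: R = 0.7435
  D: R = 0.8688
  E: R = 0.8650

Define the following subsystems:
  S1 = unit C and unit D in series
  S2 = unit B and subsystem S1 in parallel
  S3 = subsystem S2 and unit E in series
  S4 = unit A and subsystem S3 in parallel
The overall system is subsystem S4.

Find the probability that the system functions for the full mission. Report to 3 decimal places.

Series (C and D): 0.74350 × 0.86880 = 0.64595
Parallel (B and [0.64595]): 1 − (1 − 0.92640)(1 − 0.64595) = 0.97394
Series ([0.97394] and E): 0.97394 × 0.86500 = 0.84246
Parallel (A and [0.84246]): 1 − (1 − 0.75530)(1 − 0.84246) = 0.961

0.961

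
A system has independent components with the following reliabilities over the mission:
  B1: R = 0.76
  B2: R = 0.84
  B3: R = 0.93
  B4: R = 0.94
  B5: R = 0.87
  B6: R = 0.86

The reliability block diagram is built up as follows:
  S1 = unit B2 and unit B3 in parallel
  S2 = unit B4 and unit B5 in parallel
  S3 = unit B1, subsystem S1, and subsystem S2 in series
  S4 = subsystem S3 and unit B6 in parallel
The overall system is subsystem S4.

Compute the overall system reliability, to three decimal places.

Parallel (B2 and B3): 1 − (1 − 0.84000)(1 − 0.93000) = 0.98880
Parallel (B4 and B5): 1 − (1 − 0.94000)(1 − 0.87000) = 0.99220
Series (B1, [0.98880], and [0.99220]): 0.76000 × 0.98880 × 0.99220 = 0.74563
Parallel ([0.74563] and B6): 1 − (1 − 0.74563)(1 − 0.86000) = 0.964

0.964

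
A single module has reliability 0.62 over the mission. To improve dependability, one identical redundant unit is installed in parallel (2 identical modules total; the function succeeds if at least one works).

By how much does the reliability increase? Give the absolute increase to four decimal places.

0.2356

R_before = 0.62
R_after = 1 − (1 − 0.62)^2 = 0.8556
ΔR = 0.8556 − 0.62 = 0.2356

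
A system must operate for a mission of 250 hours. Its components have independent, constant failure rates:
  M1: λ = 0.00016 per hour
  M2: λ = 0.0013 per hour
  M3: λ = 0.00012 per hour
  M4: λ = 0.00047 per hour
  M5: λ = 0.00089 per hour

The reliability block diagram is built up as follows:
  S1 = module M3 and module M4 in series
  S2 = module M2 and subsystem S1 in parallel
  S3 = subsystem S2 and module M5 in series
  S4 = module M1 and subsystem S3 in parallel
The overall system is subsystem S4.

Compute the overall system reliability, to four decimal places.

R(M1) = exp(−0.00016 × 250) = 0.960789
R(M2) = exp(−0.0013 × 250) = 0.722527
R(M3) = exp(−0.00012 × 250) = 0.970446
R(M4) = exp(−0.00047 × 250) = 0.889141
R(M5) = exp(−0.00089 × 250) = 0.800515
Series (M3 and M4): 0.970446 × 0.889141 = 0.862863
Parallel (M2 and [0.862863]): 1 − (1 − 0.722527)(1 − 0.862863) = 0.961948
Series ([0.961948] and M5): 0.961948 × 0.800515 = 0.770054
Parallel (M1 and [0.770054]): 1 − (1 − 0.960789)(1 − 0.770054) = 0.9910

0.9910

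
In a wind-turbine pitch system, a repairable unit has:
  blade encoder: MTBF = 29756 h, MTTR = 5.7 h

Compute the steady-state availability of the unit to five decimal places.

A(blade encoder) = MTBF/(MTBF+MTTR) = 29756/(29756+5.7) = 0.99981

0.99981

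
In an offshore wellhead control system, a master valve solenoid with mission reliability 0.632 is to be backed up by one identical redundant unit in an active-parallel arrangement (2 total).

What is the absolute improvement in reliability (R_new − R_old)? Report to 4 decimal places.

0.2326

R_before = 0.632
R_after = 1 − (1 − 0.632)^2 = 0.8646
ΔR = 0.8646 − 0.632 = 0.2326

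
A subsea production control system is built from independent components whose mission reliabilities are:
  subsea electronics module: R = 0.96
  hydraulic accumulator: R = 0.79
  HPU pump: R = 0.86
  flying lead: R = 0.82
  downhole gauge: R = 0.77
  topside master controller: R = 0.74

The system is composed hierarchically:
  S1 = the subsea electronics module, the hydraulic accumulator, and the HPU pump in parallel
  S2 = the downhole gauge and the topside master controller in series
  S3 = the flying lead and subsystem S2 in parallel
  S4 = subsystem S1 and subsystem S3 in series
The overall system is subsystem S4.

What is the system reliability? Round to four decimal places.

Parallel (subsea electronics module, hydraulic accumulator, and HPU pump): 1 − (1 − 0.960000)(1 − 0.790000)(1 − 0.860000) = 0.998824
Series (downhole gauge and topside master controller): 0.770000 × 0.740000 = 0.569800
Parallel (flying lead and [0.569800]): 1 − (1 − 0.820000)(1 − 0.569800) = 0.922564
Series ([0.998824] and [0.922564]): 0.998824 × 0.922564 = 0.9215

0.9215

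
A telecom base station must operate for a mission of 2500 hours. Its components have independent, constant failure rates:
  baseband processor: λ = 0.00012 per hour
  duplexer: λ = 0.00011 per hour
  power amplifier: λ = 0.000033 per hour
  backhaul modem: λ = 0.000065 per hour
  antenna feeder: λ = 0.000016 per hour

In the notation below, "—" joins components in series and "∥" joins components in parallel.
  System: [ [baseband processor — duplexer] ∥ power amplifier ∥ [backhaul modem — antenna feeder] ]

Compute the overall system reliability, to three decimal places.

R(baseband processor) = exp(−0.00012 × 2500) = 0.74082
R(duplexer) = exp(−0.00011 × 2500) = 0.75957
R(power amplifier) = exp(−0.000033 × 2500) = 0.92081
R(backhaul modem) = exp(−0.000065 × 2500) = 0.85002
R(antenna feeder) = exp(−0.000016 × 2500) = 0.96079
Series (baseband processor and duplexer): 0.74082 × 0.75957 = 0.56270
Series (backhaul modem and antenna feeder): 0.85002 × 0.96079 = 0.81669
Parallel ([0.56270], power amplifier, and [0.81669]): 1 − (1 − 0.56270)(1 − 0.92081)(1 − 0.81669) = 0.994

0.994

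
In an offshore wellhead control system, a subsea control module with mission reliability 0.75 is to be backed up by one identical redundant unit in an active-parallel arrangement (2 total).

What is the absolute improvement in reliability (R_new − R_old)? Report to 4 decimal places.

R_before = 0.75
R_after = 1 − (1 − 0.75)^2 = 0.9375
ΔR = 0.9375 − 0.75 = 0.1875

0.1875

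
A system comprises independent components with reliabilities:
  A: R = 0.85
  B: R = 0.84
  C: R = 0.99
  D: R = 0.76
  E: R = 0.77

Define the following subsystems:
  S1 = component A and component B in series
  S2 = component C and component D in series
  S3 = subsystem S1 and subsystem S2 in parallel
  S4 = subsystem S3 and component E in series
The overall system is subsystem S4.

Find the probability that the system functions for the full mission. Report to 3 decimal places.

Series (A and B): 0.85000 × 0.84000 = 0.71400
Series (C and D): 0.99000 × 0.76000 = 0.75240
Parallel ([0.71400] and [0.75240]): 1 − (1 − 0.71400)(1 − 0.75240) = 0.92919
Series ([0.92919] and E): 0.92919 × 0.77000 = 0.715

0.715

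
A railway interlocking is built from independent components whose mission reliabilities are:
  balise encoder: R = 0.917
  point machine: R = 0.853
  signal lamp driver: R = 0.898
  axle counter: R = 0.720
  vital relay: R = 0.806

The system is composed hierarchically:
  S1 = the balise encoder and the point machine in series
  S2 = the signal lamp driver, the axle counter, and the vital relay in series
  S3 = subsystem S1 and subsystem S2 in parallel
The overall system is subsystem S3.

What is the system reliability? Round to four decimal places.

Series (balise encoder and point machine): 0.917000 × 0.853000 = 0.782201
Series (signal lamp driver, axle counter, and vital relay): 0.898000 × 0.720000 × 0.806000 = 0.521127
Parallel ([0.782201] and [0.521127]): 1 − (1 − 0.782201)(1 − 0.521127) = 0.8957

0.8957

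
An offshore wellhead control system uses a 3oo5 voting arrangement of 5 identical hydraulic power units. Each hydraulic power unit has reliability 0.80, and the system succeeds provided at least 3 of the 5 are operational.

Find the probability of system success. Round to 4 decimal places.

0.9421

R = Σ_{i=3}^{5} C(5,i) p^i (1−p)^{5−i} with p = 0.80
C(5,3)·0.80^3·0.20^2 = 0.204800
C(5,4)·0.80^4·0.20^1 = 0.409600
C(5,5)·0.80^5·0.20^0 = 0.327680
Sum = 0.9421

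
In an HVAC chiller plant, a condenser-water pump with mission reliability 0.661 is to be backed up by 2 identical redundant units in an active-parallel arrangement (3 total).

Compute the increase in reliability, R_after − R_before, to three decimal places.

0.300

R_before = 0.661
R_after = 1 − (1 − 0.661)^3 = 0.961
ΔR = 0.961 − 0.661 = 0.300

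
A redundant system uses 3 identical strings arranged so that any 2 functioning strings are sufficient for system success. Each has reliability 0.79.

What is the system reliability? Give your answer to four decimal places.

R = Σ_{i=2}^{3} C(3,i) p^i (1−p)^{3−i} with p = 0.79
C(3,2)·0.79^2·0.21^1 = 0.393183
C(3,3)·0.79^3·0.21^0 = 0.493039
Sum = 0.8862

0.8862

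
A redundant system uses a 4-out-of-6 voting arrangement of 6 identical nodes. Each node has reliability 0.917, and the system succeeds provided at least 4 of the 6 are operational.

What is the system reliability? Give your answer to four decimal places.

0.9906

R = Σ_{i=4}^{6} C(6,i) p^i (1−p)^{6−i} with p = 0.917
C(6,4)·0.917^4·0.083^2 = 0.073068
C(6,5)·0.917^5·0.083^1 = 0.322906
C(6,6)·0.917^6·0.083^0 = 0.594588
Sum = 0.9906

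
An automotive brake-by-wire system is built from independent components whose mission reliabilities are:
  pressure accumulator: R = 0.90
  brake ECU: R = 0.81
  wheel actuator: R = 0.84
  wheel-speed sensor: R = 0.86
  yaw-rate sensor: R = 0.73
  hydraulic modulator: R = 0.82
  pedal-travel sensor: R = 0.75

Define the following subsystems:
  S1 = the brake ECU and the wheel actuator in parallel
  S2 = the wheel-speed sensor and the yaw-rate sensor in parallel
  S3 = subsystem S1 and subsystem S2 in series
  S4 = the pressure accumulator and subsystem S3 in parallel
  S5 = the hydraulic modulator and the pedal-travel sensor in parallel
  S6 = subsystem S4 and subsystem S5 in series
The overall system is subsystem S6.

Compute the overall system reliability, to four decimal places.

Parallel (brake ECU and wheel actuator): 1 − (1 − 0.810000)(1 − 0.840000) = 0.969600
Parallel (wheel-speed sensor and yaw-rate sensor): 1 − (1 − 0.860000)(1 − 0.730000) = 0.962200
Series ([0.969600] and [0.962200]): 0.969600 × 0.962200 = 0.932949
Parallel (pressure accumulator and [0.932949]): 1 − (1 − 0.900000)(1 − 0.932949) = 0.993295
Parallel (hydraulic modulator and pedal-travel sensor): 1 − (1 − 0.820000)(1 − 0.750000) = 0.955000
Series ([0.993295] and [0.955000]): 0.993295 × 0.955000 = 0.9486

0.9486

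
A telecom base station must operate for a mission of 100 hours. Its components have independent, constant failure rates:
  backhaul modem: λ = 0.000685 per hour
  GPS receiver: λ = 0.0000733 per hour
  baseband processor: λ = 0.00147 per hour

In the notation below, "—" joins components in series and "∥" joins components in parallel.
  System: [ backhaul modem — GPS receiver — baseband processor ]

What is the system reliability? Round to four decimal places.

R(backhaul modem) = exp(−0.000685 × 100) = 0.933793
R(GPS receiver) = exp(−0.0000733 × 100) = 0.992697
R(baseband processor) = exp(−0.00147 × 100) = 0.863294
Series (backhaul modem, GPS receiver, and baseband processor): 0.933793 × 0.992697 × 0.863294 = 0.8003

0.8003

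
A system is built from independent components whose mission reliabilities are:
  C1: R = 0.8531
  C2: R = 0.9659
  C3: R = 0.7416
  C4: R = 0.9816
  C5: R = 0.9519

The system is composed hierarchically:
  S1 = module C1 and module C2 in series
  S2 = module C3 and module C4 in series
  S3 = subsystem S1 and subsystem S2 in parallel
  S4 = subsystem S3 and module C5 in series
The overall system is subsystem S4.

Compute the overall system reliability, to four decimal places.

Series (C1 and C2): 0.853100 × 0.965900 = 0.824009
Series (C3 and C4): 0.741600 × 0.981600 = 0.727955
Parallel ([0.824009] and [0.727955]): 1 − (1 − 0.824009)(1 − 0.727955) = 0.952123
Series ([0.952123] and C5): 0.952123 × 0.951900 = 0.9063

0.9063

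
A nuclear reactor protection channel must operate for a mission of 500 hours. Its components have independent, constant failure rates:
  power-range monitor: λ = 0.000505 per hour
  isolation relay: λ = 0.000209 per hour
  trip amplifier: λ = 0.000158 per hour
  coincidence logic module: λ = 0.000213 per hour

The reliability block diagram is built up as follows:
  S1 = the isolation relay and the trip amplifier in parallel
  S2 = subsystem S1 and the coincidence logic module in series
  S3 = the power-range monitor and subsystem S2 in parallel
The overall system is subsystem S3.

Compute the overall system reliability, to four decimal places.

0.9759

R(power-range monitor) = exp(−0.000505 × 500) = 0.776856
R(isolation relay) = exp(−0.000209 × 500) = 0.900775
R(trip amplifier) = exp(−0.000158 × 500) = 0.924040
R(coincidence logic module) = exp(−0.000213 × 500) = 0.898975
Parallel (isolation relay and trip amplifier): 1 − (1 − 0.900775)(1 − 0.924040) = 0.992463
Series ([0.992463] and coincidence logic module): 0.992463 × 0.898975 = 0.892199
Parallel (power-range monitor and [0.892199]): 1 − (1 − 0.776856)(1 − 0.892199) = 0.9759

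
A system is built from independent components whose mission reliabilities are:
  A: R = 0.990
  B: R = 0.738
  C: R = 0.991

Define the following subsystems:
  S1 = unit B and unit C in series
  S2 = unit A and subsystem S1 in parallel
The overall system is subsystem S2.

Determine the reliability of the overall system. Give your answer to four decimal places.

Series (B and C): 0.738000 × 0.991000 = 0.731358
Parallel (A and [0.731358]): 1 − (1 − 0.990000)(1 − 0.731358) = 0.9973

0.9973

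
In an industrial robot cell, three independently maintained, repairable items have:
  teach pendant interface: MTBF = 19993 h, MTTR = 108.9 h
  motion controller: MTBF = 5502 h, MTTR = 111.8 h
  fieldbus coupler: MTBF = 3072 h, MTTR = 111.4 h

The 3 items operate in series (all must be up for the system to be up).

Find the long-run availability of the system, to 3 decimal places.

A(teach pendant interface) = MTBF/(MTBF+MTTR) = 19993/(19993+108.9) = 0.994583
A(motion controller) = MTBF/(MTBF+MTTR) = 5502/(5502+111.8) = 0.980085
A(fieldbus coupler) = MTBF/(MTBF+MTTR) = 3072/(3072+111.4) = 0.965006
Series availability: 0.994583 × 0.980085 × 0.965006 = 0.941

0.941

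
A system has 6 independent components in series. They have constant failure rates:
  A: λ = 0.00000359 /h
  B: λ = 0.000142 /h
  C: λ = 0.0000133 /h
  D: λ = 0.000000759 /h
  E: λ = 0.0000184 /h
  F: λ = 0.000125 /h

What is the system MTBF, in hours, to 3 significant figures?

3300

Series of exponential components: λ_sys = Σ λ_i
λ_sys = 0.00000359 + 0.000142 + 0.0000133 + 0.000000759 + 0.0000184 + 0.000125 = 3.0305e-04 /h
MTBF = 1 / λ_sys = 3300 h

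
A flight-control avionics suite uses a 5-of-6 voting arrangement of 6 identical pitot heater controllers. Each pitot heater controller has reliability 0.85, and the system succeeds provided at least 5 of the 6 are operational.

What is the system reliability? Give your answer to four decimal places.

R = Σ_{i=5}^{6} C(6,i) p^i (1−p)^{6−i} with p = 0.85
C(6,5)·0.85^5·0.15^1 = 0.399335
C(6,6)·0.85^6·0.15^0 = 0.377150
Sum = 0.7765

0.7765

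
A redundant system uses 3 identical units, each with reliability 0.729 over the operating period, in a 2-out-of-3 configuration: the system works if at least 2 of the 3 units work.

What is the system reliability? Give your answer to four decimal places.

0.8195

R = Σ_{i=2}^{3} C(3,i) p^i (1−p)^{3−i} with p = 0.729
C(3,2)·0.729^2·0.271^1 = 0.432062
C(3,3)·0.729^3·0.271^0 = 0.387420
Sum = 0.8195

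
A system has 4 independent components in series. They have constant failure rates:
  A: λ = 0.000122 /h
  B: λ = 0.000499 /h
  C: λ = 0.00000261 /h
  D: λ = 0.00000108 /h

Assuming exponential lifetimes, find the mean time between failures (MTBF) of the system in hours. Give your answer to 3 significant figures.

Series of exponential components: λ_sys = Σ λ_i
λ_sys = 0.000122 + 0.000499 + 0.00000261 + 0.00000108 = 6.2469e-04 /h
MTBF = 1 / λ_sys = 1600 h

1600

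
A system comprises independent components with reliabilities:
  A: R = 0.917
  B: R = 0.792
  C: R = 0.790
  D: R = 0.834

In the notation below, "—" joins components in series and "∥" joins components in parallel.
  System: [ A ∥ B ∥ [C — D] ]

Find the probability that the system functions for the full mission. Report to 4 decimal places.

0.9941

Series (C and D): 0.790000 × 0.834000 = 0.658860
Parallel (A, B, and [0.658860]): 1 − (1 − 0.917000)(1 − 0.792000)(1 − 0.658860) = 0.9941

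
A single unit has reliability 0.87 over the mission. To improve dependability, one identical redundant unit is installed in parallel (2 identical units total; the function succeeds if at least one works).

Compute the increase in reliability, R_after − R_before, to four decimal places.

R_before = 0.87
R_after = 1 − (1 − 0.87)^2 = 0.9831
ΔR = 0.9831 − 0.87 = 0.1131

0.1131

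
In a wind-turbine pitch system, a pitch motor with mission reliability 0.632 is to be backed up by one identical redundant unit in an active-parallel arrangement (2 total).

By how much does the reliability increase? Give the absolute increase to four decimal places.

0.2326

R_before = 0.632
R_after = 1 − (1 − 0.632)^2 = 0.8646
ΔR = 0.8646 − 0.632 = 0.2326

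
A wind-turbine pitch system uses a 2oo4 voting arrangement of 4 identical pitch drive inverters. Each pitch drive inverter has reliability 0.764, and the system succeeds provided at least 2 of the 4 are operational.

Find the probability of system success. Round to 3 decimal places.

R = Σ_{i=2}^{4} C(4,i) p^i (1−p)^{4−i} with p = 0.764
C(4,2)·0.764^2·0.236^2 = 0.19506
C(4,3)·0.764^3·0.236^1 = 0.42097
C(4,4)·0.764^4·0.236^0 = 0.34070
Sum = 0.957

0.957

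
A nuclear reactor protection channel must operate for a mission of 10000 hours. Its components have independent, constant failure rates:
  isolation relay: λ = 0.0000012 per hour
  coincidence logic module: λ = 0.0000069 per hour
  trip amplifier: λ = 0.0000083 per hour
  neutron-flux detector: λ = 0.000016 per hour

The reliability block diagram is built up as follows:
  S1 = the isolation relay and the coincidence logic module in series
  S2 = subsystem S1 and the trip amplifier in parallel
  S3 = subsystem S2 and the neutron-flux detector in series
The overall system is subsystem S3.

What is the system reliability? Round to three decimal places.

0.847

R(isolation relay) = exp(−0.0000012 × 10000) = 0.98807
R(coincidence logic module) = exp(−0.0000069 × 10000) = 0.93333
R(trip amplifier) = exp(−0.0000083 × 10000) = 0.92035
R(neutron-flux detector) = exp(−0.000016 × 10000) = 0.85214
Series (isolation relay and coincidence logic module): 0.98807 × 0.93333 = 0.92220
Parallel ([0.92220] and trip amplifier): 1 − (1 − 0.92220)(1 − 0.92035) = 0.99380
Series ([0.99380] and neutron-flux detector): 0.99380 × 0.85214 = 0.847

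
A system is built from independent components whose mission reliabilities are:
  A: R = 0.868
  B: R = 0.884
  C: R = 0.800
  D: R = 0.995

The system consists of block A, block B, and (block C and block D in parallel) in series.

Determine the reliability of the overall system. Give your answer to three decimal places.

0.767

Parallel (C and D): 1 − (1 − 0.80000)(1 − 0.99500) = 0.99900
Series (A, B, and [0.99900]): 0.86800 × 0.88400 × 0.99900 = 0.767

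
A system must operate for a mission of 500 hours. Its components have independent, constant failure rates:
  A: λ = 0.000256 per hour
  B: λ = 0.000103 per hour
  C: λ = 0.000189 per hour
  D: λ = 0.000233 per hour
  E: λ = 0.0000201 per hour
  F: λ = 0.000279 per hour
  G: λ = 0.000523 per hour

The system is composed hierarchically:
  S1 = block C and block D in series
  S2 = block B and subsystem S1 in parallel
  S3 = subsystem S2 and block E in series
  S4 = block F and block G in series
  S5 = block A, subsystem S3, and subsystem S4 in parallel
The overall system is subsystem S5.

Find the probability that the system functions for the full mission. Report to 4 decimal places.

0.9992

R(A) = exp(−0.000256 × 500) = 0.879853
R(B) = exp(−0.000103 × 500) = 0.949804
R(C) = exp(−0.000189 × 500) = 0.909828
R(D) = exp(−0.000233 × 500) = 0.890030
R(E) = exp(−0.0000201 × 500) = 0.990000
R(F) = exp(−0.000279 × 500) = 0.869793
R(G) = exp(−0.000523 × 500) = 0.769896
Series (C and D): 0.909828 × 0.890030 = 0.809774
Parallel (B and [0.809774]): 1 − (1 − 0.949804)(1 − 0.809774) = 0.990451
Series ([0.990451] and E): 0.990451 × 0.990000 = 0.980546
Series (F and G): 0.869793 × 0.769896 = 0.669650
Parallel (A, [0.980546], and [0.669650]): 1 − (1 − 0.879853)(1 − 0.980546)(1 − 0.669650) = 0.9992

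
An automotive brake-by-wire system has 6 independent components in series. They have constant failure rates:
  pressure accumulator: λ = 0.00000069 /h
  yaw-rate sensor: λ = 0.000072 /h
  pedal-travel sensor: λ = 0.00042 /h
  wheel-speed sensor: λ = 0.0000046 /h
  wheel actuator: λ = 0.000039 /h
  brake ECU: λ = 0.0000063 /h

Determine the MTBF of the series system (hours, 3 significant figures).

1840

Series of exponential components: λ_sys = Σ λ_i
λ_sys = 0.00000069 + 0.000072 + 0.00042 + 0.0000046 + 0.000039 + 0.0000063 = 5.4259e-04 /h
MTBF = 1 / λ_sys = 1840 h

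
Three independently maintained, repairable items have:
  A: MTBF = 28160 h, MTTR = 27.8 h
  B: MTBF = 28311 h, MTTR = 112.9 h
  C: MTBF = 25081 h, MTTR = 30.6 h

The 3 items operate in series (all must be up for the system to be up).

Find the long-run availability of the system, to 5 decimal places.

A(A) = MTBF/(MTBF+MTTR) = 28160/(28160+27.8) = 0.999014
A(B) = MTBF/(MTBF+MTTR) = 28311/(28311+112.9) = 0.996028
A(C) = MTBF/(MTBF+MTTR) = 25081/(25081+30.6) = 0.998781
Series availability: 0.999014 × 0.996028 × 0.998781 = 0.99383

0.99383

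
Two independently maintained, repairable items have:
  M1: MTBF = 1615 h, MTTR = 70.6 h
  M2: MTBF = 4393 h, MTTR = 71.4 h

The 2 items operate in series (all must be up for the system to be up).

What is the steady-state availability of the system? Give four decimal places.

0.9428

A(M1) = MTBF/(MTBF+MTTR) = 1615/(1615+70.6) = 0.958116
A(M2) = MTBF/(MTBF+MTTR) = 4393/(4393+71.4) = 0.984007
Series availability: 0.958116 × 0.984007 = 0.9428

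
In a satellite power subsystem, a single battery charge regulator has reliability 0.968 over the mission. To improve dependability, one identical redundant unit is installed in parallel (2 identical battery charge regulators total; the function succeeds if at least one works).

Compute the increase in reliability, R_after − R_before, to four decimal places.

0.0310

R_before = 0.968
R_after = 1 − (1 − 0.968)^2 = 0.9990
ΔR = 0.9990 − 0.968 = 0.0310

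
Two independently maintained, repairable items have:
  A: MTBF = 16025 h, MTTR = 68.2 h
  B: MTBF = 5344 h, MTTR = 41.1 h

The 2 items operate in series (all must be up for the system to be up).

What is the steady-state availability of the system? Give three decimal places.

0.988

A(A) = MTBF/(MTBF+MTTR) = 16025/(16025+68.2) = 0.995762
A(B) = MTBF/(MTBF+MTTR) = 5344/(5344+41.1) = 0.992368
Series availability: 0.995762 × 0.992368 = 0.988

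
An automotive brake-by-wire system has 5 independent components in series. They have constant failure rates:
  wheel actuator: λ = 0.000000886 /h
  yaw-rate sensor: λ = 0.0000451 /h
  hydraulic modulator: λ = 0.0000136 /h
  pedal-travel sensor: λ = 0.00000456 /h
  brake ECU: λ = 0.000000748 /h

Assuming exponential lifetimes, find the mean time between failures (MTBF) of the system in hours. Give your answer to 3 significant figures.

15400

Series of exponential components: λ_sys = Σ λ_i
λ_sys = 0.000000886 + 0.0000451 + 0.0000136 + 0.00000456 + 0.000000748 = 6.4894e-05 /h
MTBF = 1 / λ_sys = 15400 h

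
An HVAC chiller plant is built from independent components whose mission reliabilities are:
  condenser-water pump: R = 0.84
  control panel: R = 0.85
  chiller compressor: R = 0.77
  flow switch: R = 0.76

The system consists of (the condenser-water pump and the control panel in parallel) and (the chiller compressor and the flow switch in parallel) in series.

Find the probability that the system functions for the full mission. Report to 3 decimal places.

0.922

Parallel (condenser-water pump and control panel): 1 − (1 − 0.84000)(1 − 0.85000) = 0.97600
Parallel (chiller compressor and flow switch): 1 − (1 − 0.77000)(1 − 0.76000) = 0.94480
Series ([0.97600] and [0.94480]): 0.97600 × 0.94480 = 0.922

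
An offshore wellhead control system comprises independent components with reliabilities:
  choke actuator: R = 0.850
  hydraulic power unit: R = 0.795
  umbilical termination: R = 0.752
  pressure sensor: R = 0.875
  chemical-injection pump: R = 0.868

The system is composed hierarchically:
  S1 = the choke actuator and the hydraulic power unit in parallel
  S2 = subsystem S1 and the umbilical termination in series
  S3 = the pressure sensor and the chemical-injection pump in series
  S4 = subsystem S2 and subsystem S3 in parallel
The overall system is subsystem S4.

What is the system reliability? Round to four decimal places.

Parallel (choke actuator and hydraulic power unit): 1 − (1 − 0.850000)(1 − 0.795000) = 0.969250
Series ([0.969250] and umbilical termination): 0.969250 × 0.752000 = 0.728876
Series (pressure sensor and chemical-injection pump): 0.875000 × 0.868000 = 0.759500
Parallel ([0.728876] and [0.759500]): 1 − (1 − 0.728876)(1 − 0.759500) = 0.9348

0.9348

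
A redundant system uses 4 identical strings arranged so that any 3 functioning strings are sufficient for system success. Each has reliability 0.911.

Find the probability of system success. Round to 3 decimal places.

R = Σ_{i=3}^{4} C(4,i) p^i (1−p)^{4−i} with p = 0.911
C(4,3)·0.911^3·0.089^1 = 0.26916
C(4,4)·0.911^4·0.089^0 = 0.68877
Sum = 0.958

0.958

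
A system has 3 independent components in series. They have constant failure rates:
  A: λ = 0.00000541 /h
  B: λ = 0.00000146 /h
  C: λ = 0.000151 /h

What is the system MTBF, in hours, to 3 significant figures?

6330

Series of exponential components: λ_sys = Σ λ_i
λ_sys = 0.00000541 + 0.00000146 + 0.000151 = 1.5787e-04 /h
MTBF = 1 / λ_sys = 6330 h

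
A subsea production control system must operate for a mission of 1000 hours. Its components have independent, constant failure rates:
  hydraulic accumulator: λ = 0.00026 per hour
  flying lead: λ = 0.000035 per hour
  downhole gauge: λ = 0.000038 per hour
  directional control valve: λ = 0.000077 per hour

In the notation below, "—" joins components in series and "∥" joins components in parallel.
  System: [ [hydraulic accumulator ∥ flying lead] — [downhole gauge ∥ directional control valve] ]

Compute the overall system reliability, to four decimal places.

R(hydraulic accumulator) = exp(−0.00026 × 1000) = 0.771052
R(flying lead) = exp(−0.000035 × 1000) = 0.965605
R(downhole gauge) = exp(−0.000038 × 1000) = 0.962713
R(directional control valve) = exp(−0.000077 × 1000) = 0.925890
Parallel (hydraulic accumulator and flying lead): 1 − (1 − 0.771052)(1 − 0.965605) = 0.992125
Parallel (downhole gauge and directional control valve): 1 − (1 − 0.962713)(1 − 0.925890) = 0.997237
Series ([0.992125] and [0.997237]): 0.992125 × 0.997237 = 0.9894

0.9894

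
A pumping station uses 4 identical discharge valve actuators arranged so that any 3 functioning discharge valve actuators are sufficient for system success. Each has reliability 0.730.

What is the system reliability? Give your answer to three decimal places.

R = Σ_{i=3}^{4} C(4,i) p^i (1−p)^{4−i} with p = 0.730
C(4,3)·0.730^3·0.270^1 = 0.42014
C(4,4)·0.730^4·0.270^0 = 0.28398
Sum = 0.704

0.704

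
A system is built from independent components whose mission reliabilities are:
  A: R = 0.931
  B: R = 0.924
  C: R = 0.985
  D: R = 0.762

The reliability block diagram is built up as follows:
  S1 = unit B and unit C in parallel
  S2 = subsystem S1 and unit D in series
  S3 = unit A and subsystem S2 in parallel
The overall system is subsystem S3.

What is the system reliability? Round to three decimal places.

Parallel (B and C): 1 − (1 − 0.92400)(1 − 0.98500) = 0.99886
Series ([0.99886] and D): 0.99886 × 0.76200 = 0.76113
Parallel (A and [0.76113]): 1 − (1 − 0.93100)(1 − 0.76113) = 0.984

0.984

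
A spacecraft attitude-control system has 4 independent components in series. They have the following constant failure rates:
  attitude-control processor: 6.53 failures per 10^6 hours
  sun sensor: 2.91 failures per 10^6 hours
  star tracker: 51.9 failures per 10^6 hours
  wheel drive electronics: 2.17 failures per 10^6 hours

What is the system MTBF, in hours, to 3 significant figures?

Series of exponential components: λ_sys = Σ λ_i
λ_sys = 0.00000653 + 0.00000291 + 0.0000519 + 0.00000217 = 6.3510e-05 /h
MTBF = 1 / λ_sys = 15700 h

15700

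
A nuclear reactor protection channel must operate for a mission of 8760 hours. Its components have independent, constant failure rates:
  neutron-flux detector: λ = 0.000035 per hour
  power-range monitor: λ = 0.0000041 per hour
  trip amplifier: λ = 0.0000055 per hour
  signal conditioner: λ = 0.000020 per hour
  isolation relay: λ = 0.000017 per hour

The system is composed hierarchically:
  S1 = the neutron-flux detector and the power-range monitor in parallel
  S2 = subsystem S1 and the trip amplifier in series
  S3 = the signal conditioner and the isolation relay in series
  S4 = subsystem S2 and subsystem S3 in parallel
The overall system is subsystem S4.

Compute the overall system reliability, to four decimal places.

R(neutron-flux detector) = exp(−0.000035 × 8760) = 0.735945
R(power-range monitor) = exp(−0.0000041 × 8760) = 0.964721
R(trip amplifier) = exp(−0.0000055 × 8760) = 0.952962
R(signal conditioner) = exp(−0.000020 × 8760) = 0.839289
R(isolation relay) = exp(−0.000017 × 8760) = 0.861638
Parallel (neutron-flux detector and power-range monitor): 1 − (1 − 0.735945)(1 − 0.964721) = 0.990684
Series ([0.990684] and trip amplifier): 0.990684 × 0.952962 = 0.944084
Series (signal conditioner and isolation relay): 0.839289 × 0.861638 = 0.723163
Parallel ([0.944084] and [0.723163]): 1 − (1 − 0.944084)(1 − 0.723163) = 0.9845

0.9845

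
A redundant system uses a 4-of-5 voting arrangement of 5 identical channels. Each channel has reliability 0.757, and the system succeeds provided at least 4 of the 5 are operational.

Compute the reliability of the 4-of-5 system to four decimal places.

R = Σ_{i=4}^{5} C(5,i) p^i (1−p)^{5−i} with p = 0.757
C(5,4)·0.757^4·0.243^1 = 0.398988
C(5,5)·0.757^5·0.243^0 = 0.248588
Sum = 0.6476

0.6476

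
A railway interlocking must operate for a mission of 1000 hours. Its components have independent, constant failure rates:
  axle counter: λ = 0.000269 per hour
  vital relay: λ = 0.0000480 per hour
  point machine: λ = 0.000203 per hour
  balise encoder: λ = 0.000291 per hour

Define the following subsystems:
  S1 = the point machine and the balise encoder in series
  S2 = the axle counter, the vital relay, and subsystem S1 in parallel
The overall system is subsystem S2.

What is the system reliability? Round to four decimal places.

0.9957

R(axle counter) = exp(−0.000269 × 1000) = 0.764143
R(vital relay) = exp(−0.0000480 × 1000) = 0.953134
R(point machine) = exp(−0.000203 × 1000) = 0.816278
R(balise encoder) = exp(−0.000291 × 1000) = 0.747516
Series (point machine and balise encoder): 0.816278 × 0.747516 = 0.610181
Parallel (axle counter, vital relay, and [0.610181]): 1 − (1 − 0.764143)(1 − 0.953134)(1 − 0.610181) = 0.9957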